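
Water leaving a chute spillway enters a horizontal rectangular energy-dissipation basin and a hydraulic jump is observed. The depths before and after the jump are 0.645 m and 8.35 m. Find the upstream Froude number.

For a rectangular channel the momentum equation gives q² = ½·g·y₁·y₂·(y₁ + y₂) = ½×9.81×0.645×8.35×8.99 = 238.
q = √238 = 15.4 m²/s.
V₁ = q/y₁ = 23.9 m/s; Fr₁ = V₁/√(g·y₁) = 9.50.

Fr₁ = 9.50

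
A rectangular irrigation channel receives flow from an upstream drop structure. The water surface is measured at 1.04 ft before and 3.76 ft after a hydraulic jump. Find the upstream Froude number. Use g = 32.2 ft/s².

Fr₁ = 2.89

For a rectangular channel the momentum equation gives q² = ½·g·y₁·y₂·(y₁ + y₂) = ½×32.2×1.04×3.76×4.80 = 302.
q = √302 = 17.4 ft²/s.
V₁ = q/y₁ = 16.7 ft/s; Fr₁ = V₁/√(g·y₁) = 2.89.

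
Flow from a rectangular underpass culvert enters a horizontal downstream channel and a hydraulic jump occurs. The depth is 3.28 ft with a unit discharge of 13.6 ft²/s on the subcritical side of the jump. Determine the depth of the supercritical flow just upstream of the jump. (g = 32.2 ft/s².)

y₁ = 0.848 ft

V₂ = q/y₂ = 13.6/3.28 = 4.15 ft/s; Fr₂ = V₂/√(g·y₂) = 0.403.
The Bélanger relation is symmetric: y₁/y₂ = ½[√(1 + 8Fr₂²) − 1] = ½[√2.302 − 1] = 0.259.
y₁ = 0.259 × 3.28 = 0.848 ft.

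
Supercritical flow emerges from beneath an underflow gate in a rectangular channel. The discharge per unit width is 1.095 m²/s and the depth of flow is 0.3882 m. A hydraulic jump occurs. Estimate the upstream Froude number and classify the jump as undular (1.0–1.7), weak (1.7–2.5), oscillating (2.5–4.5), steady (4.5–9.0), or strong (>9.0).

V₁ = q/y₁ = 1.095/0.3882 = 2.821 m/s. Fr₁ = V₁/√(g·y₁) = 2.821/√(9.81×0.3882) = 1.445.
Fr₁ = 1.445 lies in the undular range.

Fr₁ = 1.445; undular jump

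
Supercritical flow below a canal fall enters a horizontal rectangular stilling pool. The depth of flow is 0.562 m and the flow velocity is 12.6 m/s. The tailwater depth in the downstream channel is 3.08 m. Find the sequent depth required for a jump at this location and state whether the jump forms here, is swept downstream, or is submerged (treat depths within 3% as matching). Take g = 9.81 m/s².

Fr₁ = V₁/√(g·y₁) = 12.6/√(9.81×0.562) = 5.37.
Sequent-depth ratio: y₂/y₁ = ½[√(1 + 8Fr₁²) − 1] = ½[√231.4 − 1] = 7.11.
y₂ = 7.11 × 0.562 = 3.99 m.
Tailwater y_tw = 3.08 m: y_tw < y₂, so the jump is swept downstream.

y₂ = 3.99 m; the jump is swept downstream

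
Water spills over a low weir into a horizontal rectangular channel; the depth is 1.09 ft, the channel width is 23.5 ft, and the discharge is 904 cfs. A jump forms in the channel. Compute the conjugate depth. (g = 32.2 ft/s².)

q = Q/b = 904/23.5 = 38.5 ft²/s; V₁ = q/y₁ = 35.3 ft/s. Fr₁ = V₁/√(g·y₁) = 5.96.
From the momentum equation for a rectangular channel, y₂/y₁ = ½[√(1 + 8Fr₁²) − 1] = ½[√284.9 − 1] = 7.94.
y₂ = 7.94 × 1.09 = 8.65 ft.

y₂ = 8.65 ft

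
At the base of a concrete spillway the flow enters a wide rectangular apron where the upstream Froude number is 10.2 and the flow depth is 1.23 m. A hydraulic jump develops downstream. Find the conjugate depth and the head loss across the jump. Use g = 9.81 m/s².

Fr₁ = 10.2 (given).
From the momentum equation for a rectangular channel, y₂/y₁ = ½[√(1 + 8Fr₁²) − 1] = ½[√833.3 − 1] = 13.9.
y₂ = 13.9 × 1.23 = 17.1 m.
V₁ = Fr₁·√(g·y₁) = 10.2×√(9.81×1.23) = 35.4 m/s; q = V₁·y₁ = 43.6 m²/s. V₂ = q/y₂ = 43.6/17.1 = 2.54 m/s. E₁ = y₁ + V₁²/2g = 65.2 m; E₂ = y₂ + V₂²/2g = 17.5 m. ΔE = E₁ − E₂ = 47.7 m.

y₂ = 17.1 m; ΔE = 47.7 m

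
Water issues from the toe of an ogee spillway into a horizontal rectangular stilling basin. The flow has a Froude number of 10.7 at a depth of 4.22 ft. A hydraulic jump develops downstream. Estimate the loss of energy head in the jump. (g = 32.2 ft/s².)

Fr₁ = 10.7 (given).
By Bélanger, y₂/y₁ = ½[√(1 + 8Fr₁²) − 1] = ½[√916.9 − 1] = 14.6.
y₂ = 14.6 × 4.22 = 61.8 ft.
Head loss: ΔE = (y₂ − y₁)³/(4y₁y₂) = (61.8 − 4.22)³/(4×4.22×61.8) = 190727/1043 = 183 ft.

ΔE = 183 ft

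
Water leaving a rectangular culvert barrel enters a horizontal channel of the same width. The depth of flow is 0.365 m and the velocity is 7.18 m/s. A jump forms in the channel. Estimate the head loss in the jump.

Fr₁ = V₁/√(g·y₁) = 7.18/√(9.81×0.365) = 3.79.
Sequent-depth ratio: y₂/y₁ = ½[√(1 + 8Fr₁²) − 1] = ½[√116.2 − 1] = 4.89.
y₂ = 4.89 × 0.365 = 1.78 m.
q = V₁·y₁ = 7.18 × 0.365 = 2.62 m²/s. V₂ = q/y₂ = 2.62/1.78 = 1.47 m/s. E₁ = y₁ + V₁²/2g = 2.99 m; E₂ = y₂ + V₂²/2g = 1.89 m. ΔE = E₁ − E₂ = 1.10 m.

ΔE = 1.10 m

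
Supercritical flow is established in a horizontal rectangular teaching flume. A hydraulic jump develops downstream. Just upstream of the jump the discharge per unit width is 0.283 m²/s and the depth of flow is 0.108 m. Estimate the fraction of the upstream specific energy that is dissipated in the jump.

ΔE/E₁ = 0.183 (18.3%)

V₁ = q/y₁ = 0.283/0.108 = 2.62 m/s. Fr₁ = V₁/√(g·y₁) = 2.62/√(9.81×0.108) = 2.55.
Bélanger equation: y₂/y₁ = ½[√(1 + 8Fr₁²) − 1] = ½[√52.85 − 1] = 3.13.
y₂ = 3.13 × 0.108 = 0.339 m.
E₁ = y₁ + V₁²/2g = 0.458 m. ΔE = (y₂ − y₁)³/(4y₁y₂) = 0.0838 m. ΔE/E₁ = 0.0838/0.458 = 0.183.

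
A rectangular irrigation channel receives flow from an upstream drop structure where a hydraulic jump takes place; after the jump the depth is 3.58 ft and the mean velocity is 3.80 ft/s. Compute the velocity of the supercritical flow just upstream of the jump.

Fr₂ = V₂/√(g·y₂) = 3.80/√(32.2×3.58) = 0.354.
Since the conjugate-depth ratio holds either way, y₁/y₂ = ½[√(1 + 8Fr₂²) − 1] = ½[√2.002 − 1] = 0.207.
y₁ = 0.207 × 3.58 = 0.743 ft.
V₁ = q/y₁ = 13.6/0.743 = 18.3 ft/s.

V₁ = 18.3 ft/s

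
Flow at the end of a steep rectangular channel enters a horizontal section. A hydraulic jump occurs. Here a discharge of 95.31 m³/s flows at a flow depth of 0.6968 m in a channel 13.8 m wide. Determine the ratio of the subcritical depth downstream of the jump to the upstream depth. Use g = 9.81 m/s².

y₂/y₁ = 4.885

q = Q/b = 95.31/13.8 = 6.907 m²/s; V₁ = q/y₁ = 9.912 m/s. Fr₁ = V₁/√(g·y₁) = 3.791.
Conjugate-depth relation: y₂/y₁ = ½[√(1 + 8Fr₁²) − 1] = ½[√115.98 − 1] = 4.885.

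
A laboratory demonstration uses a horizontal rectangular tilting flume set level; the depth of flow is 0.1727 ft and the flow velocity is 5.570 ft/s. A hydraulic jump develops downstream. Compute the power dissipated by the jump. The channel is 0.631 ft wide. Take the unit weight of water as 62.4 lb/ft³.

P = 0.006839 hp

Fr₁ = V₁/√(g·y₁) = 5.570/√(32.2×0.1727) = 2.362.
From the momentum equation for a rectangular channel, y₂/y₁ = ½[√(1 + 8Fr₁²) − 1] = ½[√45.633 − 1] = 2.878.
y₂ = 2.878 × 0.1727 = 0.4970 ft.
q = V₁·y₁ = 5.570 × 0.1727 = 0.9619 ft²/s. V₂ = q/y₂ = 0.9619/0.4970 = 1.936 ft/s. E₁ = y₁ + V₁²/2g = 0.6545 ft; E₂ = y₂ + V₂²/2g = 0.5551 ft. ΔE = E₁ − E₂ = 0.09931 ft.
Q = q·b = 0.9619 × 0.631 = 0.6070 cfs. P = γ·Q·ΔE/550 = 62.4 × 0.6070 × 0.09931 / 550 = 0.006839 hp.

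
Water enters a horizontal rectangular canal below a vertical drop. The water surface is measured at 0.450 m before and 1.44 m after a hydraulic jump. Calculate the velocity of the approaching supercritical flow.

For a rectangular channel the momentum equation gives q² = ½·g·y₁·y₂·(y₁ + y₂) = ½×9.81×0.450×1.44×1.89 = 6.01.
q = √6.01 = 2.45 m²/s.
V₁ = q/y₁ = 2.45/0.450 = 5.45 m/s.

V₁ = 5.45 m/s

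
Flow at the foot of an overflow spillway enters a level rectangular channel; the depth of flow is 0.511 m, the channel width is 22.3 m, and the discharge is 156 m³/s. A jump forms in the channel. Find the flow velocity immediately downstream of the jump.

q = Q/b = 156/22.3 = 7.00 m²/s; V₁ = q/y₁ = 13.7 m/s. Fr₁ = V₁/√(g·y₁) = 6.11.
Bélanger equation: y₂/y₁ = ½[√(1 + 8Fr₁²) − 1] = ½[√300.1 − 1] = 8.16.
y₂ = 8.16 × 0.511 = 4.17 m.
V₂ = q/y₂ = 7.00/4.17 = 1.68 m/s.

V₂ = 1.68 m/s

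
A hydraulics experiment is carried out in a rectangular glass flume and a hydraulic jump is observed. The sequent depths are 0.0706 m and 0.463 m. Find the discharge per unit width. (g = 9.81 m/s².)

For a rectangular channel the momentum equation gives q² = ½·g·y₁·y₂·(y₁ + y₂) = ½×9.81×0.0706×0.463×0.534 = 0.0856.
q = √0.0856 = 0.292 m²/s.

q = 0.292 m²/s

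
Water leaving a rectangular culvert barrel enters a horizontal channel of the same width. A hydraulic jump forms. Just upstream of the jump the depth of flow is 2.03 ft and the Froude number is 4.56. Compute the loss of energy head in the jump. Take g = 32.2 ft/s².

Fr₁ = 4.56 (given).
Sequent-depth ratio: y₂/y₁ = ½[√(1 + 8Fr₁²) − 1] = ½[√167.3 − 1] = 5.97.
y₂ = 5.97 × 2.03 = 12.1 ft.
Head loss: ΔE = (y₂ − y₁)³/(4y₁y₂) = (12.1 − 2.03)³/(4×2.03×12.1) = 1026/98.4 = 10.4 ft.

ΔE = 10.4 ft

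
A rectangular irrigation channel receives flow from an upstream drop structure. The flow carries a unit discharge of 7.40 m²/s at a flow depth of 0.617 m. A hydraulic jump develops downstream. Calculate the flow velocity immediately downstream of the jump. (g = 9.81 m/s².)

V₁ = q/y₁ = 7.40/0.617 = 12.0 m/s. Fr₁ = V₁/√(g·y₁) = 12.0/√(9.81×0.617) = 4.87.
From the momentum equation for a rectangular channel, y₂/y₁ = ½[√(1 + 8Fr₁²) − 1] = ½[√191.1 − 1] = 6.41.
y₂ = 6.41 × 0.617 = 3.96 m.
V₂ = q/y₂ = 7.40/3.96 = 1.87 m/s.

V₂ = 1.87 m/s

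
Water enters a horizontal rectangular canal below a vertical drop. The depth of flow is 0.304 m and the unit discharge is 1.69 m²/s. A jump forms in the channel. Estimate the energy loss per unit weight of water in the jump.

ΔE = 0.544 m

V₁ = q/y₁ = 1.69/0.304 = 5.56 m/s. Fr₁ = V₁/√(g·y₁) = 5.56/√(9.81×0.304) = 3.22.
By Bélanger, y₂/y₁ = ½[√(1 + 8Fr₁²) − 1] = ½[√83.90 − 1] = 4.08.
y₂ = 4.08 × 0.304 = 1.24 m.
Head loss: ΔE = (y₂ − y₁)³/(4y₁y₂) = (1.24 − 0.304)³/(4×0.304×1.24) = 0.821/1.51 = 0.544 m.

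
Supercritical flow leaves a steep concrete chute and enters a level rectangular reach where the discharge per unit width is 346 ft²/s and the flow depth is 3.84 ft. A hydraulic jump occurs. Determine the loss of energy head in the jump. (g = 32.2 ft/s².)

ΔE = 86.7 ft

V₁ = q/y₁ = 346/3.84 = 90.1 ft/s. Fr₁ = V₁/√(g·y₁) = 90.1/√(32.2×3.84) = 8.10.
From the momentum equation for a rectangular channel, y₂/y₁ = ½[√(1 + 8Fr₁²) − 1] = ½[√526.3 − 1] = 11.0.
y₂ = 11.0 × 3.84 = 42.1 ft.
V₂ = q/y₂ = 346/42.1 = 8.21 ft/s. E₁ = y₁ + V₁²/2g = 130 ft; E₂ = y₂ + V₂²/2g = 43.2 ft. ΔE = E₁ − E₂ = 86.7 ft.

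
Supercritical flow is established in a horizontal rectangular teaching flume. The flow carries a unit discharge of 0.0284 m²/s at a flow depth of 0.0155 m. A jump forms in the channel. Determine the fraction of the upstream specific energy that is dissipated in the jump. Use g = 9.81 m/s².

V₁ = q/y₁ = 0.0284/0.0155 = 1.83 m/s. Fr₁ = V₁/√(g·y₁) = 1.83/√(9.81×0.0155) = 4.70.
Conjugate-depth relation: y₂/y₁ = ½[√(1 + 8Fr₁²) − 1] = ½[√177.6 − 1] = 6.16.
y₂ = 6.16 × 0.0155 = 0.0955 m.
E₁ = y₁ + V₁²/2g = 0.187 m. ΔE = (y₂ − y₁)³/(4y₁y₂) = 0.0866 m. ΔE/E₁ = 0.0866/0.187 = 0.464.

ΔE/E₁ = 0.464 (46.4%)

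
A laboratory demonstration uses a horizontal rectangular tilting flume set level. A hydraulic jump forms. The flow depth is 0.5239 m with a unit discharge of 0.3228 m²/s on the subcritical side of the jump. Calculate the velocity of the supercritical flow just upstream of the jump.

V₁ = 4.716 m/s

V₂ = q/y₂ = 0.3228/0.5239 = 0.6161 m/s; Fr₂ = V₂/√(g·y₂) = 0.2718.
From the momentum equation (using Fr₂), y₁/y₂ = ½[√(1 + 8Fr₂²) − 1] = ½[√1.5909 − 1] = 0.1307.
y₁ = 0.1307 × 0.5239 = 0.06845 m.
V₁ = q/y₁ = 0.3228/0.06845 = 4.716 m/s.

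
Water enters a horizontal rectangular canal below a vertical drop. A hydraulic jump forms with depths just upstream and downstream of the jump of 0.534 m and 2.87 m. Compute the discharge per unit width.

For a rectangular channel the momentum equation gives q² = ½·g·y₁·y₂·(y₁ + y₂) = ½×9.81×0.534×2.87×3.40 = 25.6.
q = √25.6 = 5.06 m²/s.

q = 5.06 m²/s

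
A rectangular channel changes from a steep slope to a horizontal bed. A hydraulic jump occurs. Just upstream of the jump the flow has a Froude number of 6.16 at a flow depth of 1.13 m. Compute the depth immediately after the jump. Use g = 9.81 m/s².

y₂ = 9.30 m

Fr₁ = 6.16 (given).
By Bélanger, y₂/y₁ = ½[√(1 + 8Fr₁²) − 1] = ½[√304.6 − 1] = 8.23.
y₂ = 8.23 × 1.13 = 9.30 m.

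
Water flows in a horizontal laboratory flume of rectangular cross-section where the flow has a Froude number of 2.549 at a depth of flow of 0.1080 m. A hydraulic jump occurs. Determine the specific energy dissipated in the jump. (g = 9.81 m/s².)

Fr₁ = 2.549 (given).
Conjugate-depth relation: y₂/y₁ = ½[√(1 + 8Fr₁²) − 1] = ½[√52.979 − 1] = 3.139.
y₂ = 3.139 × 0.1080 = 0.3390 m.
Head loss: ΔE = (y₂ − y₁)³/(4y₁y₂) = (0.3390 − 0.1080)³/(4×0.1080×0.3390) = 0.01233/0.1465 = 0.08421 m.

ΔE = 0.08421 m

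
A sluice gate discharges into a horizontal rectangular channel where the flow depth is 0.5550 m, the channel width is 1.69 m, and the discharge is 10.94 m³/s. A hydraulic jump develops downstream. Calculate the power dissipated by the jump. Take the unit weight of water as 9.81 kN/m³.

P = 394.2 kW

q = Q/b = 10.94/1.69 = 6.473 m²/s; V₁ = q/y₁ = 11.66 m/s. Fr₁ = V₁/√(g·y₁) = 4.999.
Conjugate-depth relation: y₂/y₁ = ½[√(1 + 8Fr₁²) − 1] = ½[√200.90 − 1] = 6.587.
y₂ = 6.587 × 0.5550 = 3.656 m.
Head loss: ΔE = (y₂ − y₁)³/(4y₁y₂) = (3.656 − 0.5550)³/(4×0.5550×3.656) = 29.81/8.116 = 3.673 m.
P = γ·Q·ΔE = 9.81 × 10.94 × 3.673 = 394.2 kW.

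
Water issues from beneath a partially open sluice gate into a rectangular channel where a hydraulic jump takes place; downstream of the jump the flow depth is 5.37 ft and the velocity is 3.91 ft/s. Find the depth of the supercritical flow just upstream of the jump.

y₁ = 0.823 ft

Fr₂ = V₂/√(g·y₂) = 3.91/√(32.2×5.37) = 0.297.
From the momentum equation (using Fr₂), y₁/y₂ = ½[√(1 + 8Fr₂²) − 1] = ½[√1.707 − 1] = 0.153.
y₁ = 0.153 × 5.37 = 0.823 ft.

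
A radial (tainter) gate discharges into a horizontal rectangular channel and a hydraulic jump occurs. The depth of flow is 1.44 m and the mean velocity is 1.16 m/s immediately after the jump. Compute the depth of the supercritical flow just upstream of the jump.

Fr₂ = V₂/√(g·y₂) = 1.16/√(9.81×1.44) = 0.309.
The Bélanger relation is symmetric: y₁/y₂ = ½[√(1 + 8Fr₂²) − 1] = ½[√1.762 − 1] = 0.164.
y₁ = 0.164 × 1.44 = 0.236 m.

y₁ = 0.236 m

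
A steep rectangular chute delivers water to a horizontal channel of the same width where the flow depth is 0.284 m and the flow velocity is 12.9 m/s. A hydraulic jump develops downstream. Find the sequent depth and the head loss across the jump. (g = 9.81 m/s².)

y₂ = 2.97 m; ΔE = 5.72 m

Fr₁ = V₁/√(g·y₁) = 12.9/√(9.81×0.284) = 7.73.
From the momentum equation for a rectangular channel, y₂/y₁ = ½[√(1 + 8Fr₁²) − 1] = ½[√478.8 − 1] = 10.4.
y₂ = 10.4 × 0.284 = 2.97 m.
q = V₁·y₁ = 12.9 × 0.284 = 3.66 m²/s. V₂ = q/y₂ = 3.66/2.97 = 1.24 m/s. E₁ = y₁ + V₁²/2g = 8.77 m; E₂ = y₂ + V₂²/2g = 3.04 m. ΔE = E₁ − E₂ = 5.72 m.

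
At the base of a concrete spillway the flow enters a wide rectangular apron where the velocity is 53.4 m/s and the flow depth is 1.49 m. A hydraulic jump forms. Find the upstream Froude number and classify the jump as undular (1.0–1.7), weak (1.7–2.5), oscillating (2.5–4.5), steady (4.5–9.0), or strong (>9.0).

Fr₁ = 14.0; strong jump

Fr₁ = V₁/√(g·y₁) = 53.4/√(9.81×1.49) = 14.0.
Fr₁ = 14.0 lies in the strong range.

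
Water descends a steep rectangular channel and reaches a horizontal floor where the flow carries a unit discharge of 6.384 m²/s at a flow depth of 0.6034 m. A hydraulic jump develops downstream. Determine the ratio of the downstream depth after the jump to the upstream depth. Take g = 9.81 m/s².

y₂/y₁ = 5.670

V₁ = q/y₁ = 6.384/0.6034 = 10.58 m/s. Fr₁ = V₁/√(g·y₁) = 10.58/√(9.81×0.6034) = 4.349.
Conjugate-depth relation: y₂/y₁ = ½[√(1 + 8Fr₁²) − 1] = ½[√152.28 − 1] = 5.670.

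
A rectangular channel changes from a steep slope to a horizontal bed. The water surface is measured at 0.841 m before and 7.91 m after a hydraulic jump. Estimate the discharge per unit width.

q = 16.9 m²/s

For a rectangular channel the momentum equation gives q² = ½·g·y₁·y₂·(y₁ + y₂) = ½×9.81×0.841×7.91×8.75 = 286.
q = √286 = 16.9 m²/s.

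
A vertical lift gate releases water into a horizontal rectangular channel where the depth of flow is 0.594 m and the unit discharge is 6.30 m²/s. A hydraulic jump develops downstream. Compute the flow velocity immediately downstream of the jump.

V₁ = q/y₁ = 6.30/0.594 = 10.6 m/s. Fr₁ = V₁/√(g·y₁) = 10.6/√(9.81×0.594) = 4.39.
Conjugate-depth relation: y₂/y₁ = ½[√(1 + 8Fr₁²) − 1] = ½[√155.4 − 1] = 5.73.
y₂ = 5.73 × 0.594 = 3.41 m.
V₂ = q/y₂ = 6.30/3.41 = 1.85 m/s.

V₂ = 1.85 m/s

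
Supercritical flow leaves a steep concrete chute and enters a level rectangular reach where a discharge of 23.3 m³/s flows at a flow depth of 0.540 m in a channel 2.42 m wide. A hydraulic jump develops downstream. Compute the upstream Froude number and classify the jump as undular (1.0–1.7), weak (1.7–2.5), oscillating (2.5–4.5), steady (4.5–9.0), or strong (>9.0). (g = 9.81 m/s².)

q = Q/b = 23.3/2.42 = 9.63 m²/s; V₁ = q/y₁ = 17.8 m/s. Fr₁ = V₁/√(g·y₁) = 7.75.
Fr₁ = 7.75 lies in the steady range.

Fr₁ = 7.75; steady jump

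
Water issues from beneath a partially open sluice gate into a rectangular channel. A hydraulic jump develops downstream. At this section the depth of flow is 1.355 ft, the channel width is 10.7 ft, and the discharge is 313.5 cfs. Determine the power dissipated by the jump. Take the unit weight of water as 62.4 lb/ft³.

q = Q/b = 313.5/10.7 = 29.30 ft²/s; V₁ = q/y₁ = 21.62 ft/s. Fr₁ = V₁/√(g·y₁) = 3.274.
From the momentum equation for a rectangular channel, y₂/y₁ = ½[√(1 + 8Fr₁²) − 1] = ½[√86.728 − 1] = 4.156.
y₂ = 4.156 × 1.355 = 5.632 ft.
Head loss: ΔE = (y₂ − y₁)³/(4y₁y₂) = (5.632 − 1.355)³/(4×1.355×5.632) = 78.23/30.53 = 2.563 ft.
P = γ·Q·ΔE/550 = 62.4 × 313.5 × 2.563 / 550 = 91.16 hp.

P = 91.16 hp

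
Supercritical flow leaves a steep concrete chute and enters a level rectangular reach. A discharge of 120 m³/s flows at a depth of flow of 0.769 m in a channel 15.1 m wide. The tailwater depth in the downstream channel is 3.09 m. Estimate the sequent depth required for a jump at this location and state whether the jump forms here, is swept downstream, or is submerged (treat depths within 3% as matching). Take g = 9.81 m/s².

q = Q/b = 120/15.1 = 7.95 m²/s; V₁ = q/y₁ = 10.3 m/s. Fr₁ = V₁/√(g·y₁) = 3.76.
By Bélanger, y₂/y₁ = ½[√(1 + 8Fr₁²) − 1] = ½[√114.3 − 1] = 4.84.
y₂ = 4.84 × 0.769 = 3.73 m.
Tailwater y_tw = 3.09 m: y_tw < y₂, so the jump is swept downstream.

y₂ = 3.73 m; the jump is swept downstream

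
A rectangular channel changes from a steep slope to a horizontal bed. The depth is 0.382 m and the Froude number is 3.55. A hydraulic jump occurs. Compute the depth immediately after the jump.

Fr₁ = 3.55 (given).
From the momentum equation for a rectangular channel, y₂/y₁ = ½[√(1 + 8Fr₁²) − 1] = ½[√101.8 − 1] = 4.55.
y₂ = 4.55 × 0.382 = 1.74 m.

y₂ = 1.74 m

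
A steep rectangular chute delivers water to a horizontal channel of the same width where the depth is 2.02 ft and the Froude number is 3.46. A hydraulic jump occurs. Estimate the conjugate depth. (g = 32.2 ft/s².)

Fr₁ = 3.46 (given).
Conjugate-depth relation: y₂/y₁ = ½[√(1 + 8Fr₁²) − 1] = ½[√96.77 − 1] = 4.42.
y₂ = 4.42 × 2.02 = 8.93 ft.

y₂ = 8.93 ft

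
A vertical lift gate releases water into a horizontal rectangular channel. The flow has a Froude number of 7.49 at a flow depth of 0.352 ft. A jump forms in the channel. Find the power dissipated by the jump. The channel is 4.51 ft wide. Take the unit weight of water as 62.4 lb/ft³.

Fr₁ = 7.49 (given).
Sequent-depth ratio: y₂/y₁ = ½[√(1 + 8Fr₁²) − 1] = ½[√449.8 − 1] = 10.1.
y₂ = 10.1 × 0.352 = 3.56 ft.
Head loss: ΔE = (y₂ − y₁)³/(4y₁y₂) = (3.56 − 0.352)³/(4×0.352×3.56) = 32.9/5.01 = 6.57 ft.
V₁ = Fr₁·√(g·y₁) = 7.49×√(32.2×0.352) = 25.2 ft/s; q = V₁·y₁ = 8.88 ft²/s. Q = q·b = 8.88 × 4.51 = 40.0 cfs. P = γ·Q·ΔE/550 = 62.4 × 40.0 × 6.57 / 550 = 29.8 hp.

P = 29.8 hp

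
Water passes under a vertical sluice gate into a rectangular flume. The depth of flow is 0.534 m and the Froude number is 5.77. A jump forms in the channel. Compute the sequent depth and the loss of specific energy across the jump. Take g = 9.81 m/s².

Fr₁ = 5.77 (given).
From the momentum equation for a rectangular channel, y₂/y₁ = ½[√(1 + 8Fr₁²) − 1] = ½[√267.3 − 1] = 7.68.
y₂ = 7.68 × 0.534 = 4.10 m.
V₁ = Fr₁·√(g·y₁) = 5.77×√(9.81×0.534) = 13.2 m/s; q = V₁·y₁ = 7.05 m²/s. V₂ = q/y₂ = 7.05/4.10 = 1.72 m/s. E₁ = y₁ + V₁²/2g = 9.42 m; E₂ = y₂ + V₂²/2g = 4.25 m. ΔE = E₁ − E₂ = 5.17 m.

y₂ = 4.10 m; ΔE = 5.17 m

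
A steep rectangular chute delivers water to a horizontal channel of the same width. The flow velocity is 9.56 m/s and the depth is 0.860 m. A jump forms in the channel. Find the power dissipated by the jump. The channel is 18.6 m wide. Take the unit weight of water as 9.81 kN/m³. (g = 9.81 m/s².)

P = 2484 kW

Fr₁ = V₁/√(g·y₁) = 9.56/√(9.81×0.860) = 3.29.
By Bélanger, y₂/y₁ = ½[√(1 + 8Fr₁²) − 1] = ½[√87.66 − 1] = 4.18.
y₂ = 4.18 × 0.860 = 3.60 m.
q = V₁·y₁ = 9.56 × 0.860 = 8.22 m²/s. V₂ = q/y₂ = 8.22/3.60 = 2.29 m/s. E₁ = y₁ + V₁²/2g = 5.52 m; E₂ = y₂ + V₂²/2g = 3.86 m. ΔE = E₁ − E₂ = 1.66 m.
Q = q·b = 8.22 × 18.6 = 153 m³/s. P = γ·Q·ΔE = 9.81 × 153 × 1.66 = 2484 kW.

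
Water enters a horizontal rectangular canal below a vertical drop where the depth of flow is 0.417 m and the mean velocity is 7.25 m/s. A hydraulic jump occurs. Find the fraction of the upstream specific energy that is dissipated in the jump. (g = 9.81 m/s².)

ΔE/E₁ = 0.340 (34.0%)

Fr₁ = V₁/√(g·y₁) = 7.25/√(9.81×0.417) = 3.58.
Sequent-depth ratio: y₂/y₁ = ½[√(1 + 8Fr₁²) − 1] = ½[√103.8 − 1] = 4.59.
y₂ = 4.59 × 0.417 = 1.92 m.
E₁ = y₁ + V₁²/2g = 3.10 m. ΔE = (y₂ − y₁)³/(4y₁y₂) = 1.05 m. ΔE/E₁ = 1.05/3.10 = 0.340.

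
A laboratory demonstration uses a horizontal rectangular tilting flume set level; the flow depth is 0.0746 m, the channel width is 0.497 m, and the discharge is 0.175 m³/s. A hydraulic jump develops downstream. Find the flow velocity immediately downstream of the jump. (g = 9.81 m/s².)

V₂ = 0.645 m/s

q = Q/b = 0.175/0.497 = 0.352 m²/s; V₁ = q/y₁ = 4.72 m/s. Fr₁ = V₁/√(g·y₁) = 5.52.
Conjugate-depth relation: y₂/y₁ = ½[√(1 + 8Fr₁²) − 1] = ½[√244.5 − 1] = 7.32.
y₂ = 7.32 × 0.0746 = 0.546 m.
V₂ = q/y₂ = 0.352/0.546 = 0.645 m/s.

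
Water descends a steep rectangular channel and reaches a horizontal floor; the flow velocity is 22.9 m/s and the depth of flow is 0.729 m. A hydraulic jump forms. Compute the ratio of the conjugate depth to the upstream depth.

y₂/y₁ = 11.6

Fr₁ = V₁/√(g·y₁) = 22.9/√(9.81×0.729) = 8.56.
By Bélanger, y₂/y₁ = ½[√(1 + 8Fr₁²) − 1] = ½[√587.6 − 1] = 11.6.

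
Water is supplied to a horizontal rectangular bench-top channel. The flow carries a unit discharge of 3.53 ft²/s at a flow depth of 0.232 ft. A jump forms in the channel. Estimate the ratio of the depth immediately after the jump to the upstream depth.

y₂/y₁ = 7.39

V₁ = q/y₁ = 3.53/0.232 = 15.2 ft/s. Fr₁ = V₁/√(g·y₁) = 15.2/√(32.2×0.232) = 5.57.
Sequent-depth ratio: y₂/y₁ = ½[√(1 + 8Fr₁²) − 1] = ½[√248.9 − 1] = 7.39.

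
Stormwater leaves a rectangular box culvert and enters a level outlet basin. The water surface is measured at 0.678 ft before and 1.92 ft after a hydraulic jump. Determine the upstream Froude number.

Fr₁ = 2.33

For a rectangular channel the momentum equation gives q² = ½·g·y₁·y₂·(y₁ + y₂) = ½×32.2×0.678×1.92×2.60 = 54.4.
q = √54.4 = 7.38 ft²/s.
V₁ = q/y₁ = 10.9 ft/s; Fr₁ = V₁/√(g·y₁) = 2.33.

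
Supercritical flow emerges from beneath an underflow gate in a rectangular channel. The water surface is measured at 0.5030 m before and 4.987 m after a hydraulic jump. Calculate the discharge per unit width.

q = 8.219 m²/s

For a rectangular channel the momentum equation gives q² = ½·g·y₁·y₂·(y₁ + y₂) = ½×9.81×0.5030×4.987×5.490 = 67.55.
q = √67.55 = 8.219 m²/s.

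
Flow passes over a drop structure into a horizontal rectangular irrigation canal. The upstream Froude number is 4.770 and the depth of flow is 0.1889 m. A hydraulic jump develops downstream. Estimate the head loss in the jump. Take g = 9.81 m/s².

ΔE = 1.100 m

Fr₁ = 4.770 (given).
Bélanger equation: y₂/y₁ = ½[√(1 + 8Fr₁²) − 1] = ½[√183.02 − 1] = 6.264.
y₂ = 6.264 × 0.1889 = 1.183 m.
Head loss: ΔE = (y₂ − y₁)³/(4y₁y₂) = (1.183 − 0.1889)³/(4×0.1889×1.183) = 0.9834/0.8941 = 1.100 m.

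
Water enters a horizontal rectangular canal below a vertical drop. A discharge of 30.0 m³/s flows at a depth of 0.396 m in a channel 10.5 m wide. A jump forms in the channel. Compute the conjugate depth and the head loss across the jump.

y₂ = 1.86 m; ΔE = 1.07 m

q = Q/b = 30.0/10.5 = 2.86 m²/s; V₁ = q/y₁ = 7.22 m/s. Fr₁ = V₁/√(g·y₁) = 3.66.
Bélanger equation: y₂/y₁ = ½[√(1 + 8Fr₁²) − 1] = ½[√108.2 − 1] = 4.70.
y₂ = 4.70 × 0.396 = 1.86 m.
V₂ = q/y₂ = 2.86/1.86 = 1.53 m/s. E₁ = y₁ + V₁²/2g = 3.05 m; E₂ = y₂ + V₂²/2g = 1.98 m. ΔE = E₁ − E₂ = 1.07 m.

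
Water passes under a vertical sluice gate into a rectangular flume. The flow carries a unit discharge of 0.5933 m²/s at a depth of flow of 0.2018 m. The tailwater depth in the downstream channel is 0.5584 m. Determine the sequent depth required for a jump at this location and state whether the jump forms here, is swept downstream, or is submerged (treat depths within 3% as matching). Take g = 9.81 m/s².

y₂ = 0.5039 m; the jump is submerged

V₁ = q/y₁ = 0.5933/0.2018 = 2.940 m/s. Fr₁ = V₁/√(g·y₁) = 2.940/√(9.81×0.2018) = 2.090.
By Bélanger, y₂/y₁ = ½[√(1 + 8Fr₁²) − 1] = ½[√35.931 − 1] = 2.497.
y₂ = 2.497 × 0.2018 = 0.5039 m.
Tailwater y_tw = 0.5584 m: y_tw > y₂, so the jump is submerged.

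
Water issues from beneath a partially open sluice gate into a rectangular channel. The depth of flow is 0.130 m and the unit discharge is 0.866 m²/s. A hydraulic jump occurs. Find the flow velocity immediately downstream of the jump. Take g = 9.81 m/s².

V₂ = 0.848 m/s

V₁ = q/y₁ = 0.866/0.130 = 6.66 m/s. Fr₁ = V₁/√(g·y₁) = 6.66/√(9.81×0.130) = 5.90.
From the momentum equation for a rectangular channel, y₂/y₁ = ½[√(1 + 8Fr₁²) − 1] = ½[√279.4 − 1] = 7.86.
y₂ = 7.86 × 0.130 = 1.02 m.
V₂ = q/y₂ = 0.866/1.02 = 0.848 m/s.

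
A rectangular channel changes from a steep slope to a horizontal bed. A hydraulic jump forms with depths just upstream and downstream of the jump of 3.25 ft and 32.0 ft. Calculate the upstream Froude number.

Fr₁ = 7.31

For a rectangular channel the momentum equation gives q² = ½·g·y₁·y₂·(y₁ + y₂) = ½×32.2×3.25×32.0×35.2 = 59023.
q = √59023 = 243 ft²/s.
V₁ = q/y₁ = 74.8 ft/s; Fr₁ = V₁/√(g·y₁) = 7.31.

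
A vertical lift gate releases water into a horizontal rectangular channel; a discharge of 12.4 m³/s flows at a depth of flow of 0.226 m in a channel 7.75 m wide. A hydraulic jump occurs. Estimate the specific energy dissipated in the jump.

q = Q/b = 12.4/7.75 = 1.60 m²/s; V₁ = q/y₁ = 7.08 m/s. Fr₁ = V₁/√(g·y₁) = 4.75.
Bélanger equation: y₂/y₁ = ½[√(1 + 8Fr₁²) − 1] = ½[√181.9 − 1] = 6.24.
y₂ = 6.24 × 0.226 = 1.41 m.
V₂ = q/y₂ = 1.60/1.41 = 1.13 m/s. E₁ = y₁ + V₁²/2g = 2.78 m; E₂ = y₂ + V₂²/2g = 1.48 m. ΔE = E₁ − E₂ = 1.30 m.

ΔE = 1.30 m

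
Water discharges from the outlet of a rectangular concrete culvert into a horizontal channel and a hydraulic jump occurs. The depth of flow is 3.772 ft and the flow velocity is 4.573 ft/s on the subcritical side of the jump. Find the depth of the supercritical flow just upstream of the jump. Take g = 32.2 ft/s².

Fr₂ = V₂/√(g·y₂) = 4.573/√(32.2×3.772) = 0.4149.
Since the conjugate-depth ratio holds either way, y₁/y₂ = ½[√(1 + 8Fr₂²) − 1] = ½[√2.3774 − 1] = 0.2709.
y₁ = 0.2709 × 3.772 = 1.022 ft.

y₁ = 1.022 ft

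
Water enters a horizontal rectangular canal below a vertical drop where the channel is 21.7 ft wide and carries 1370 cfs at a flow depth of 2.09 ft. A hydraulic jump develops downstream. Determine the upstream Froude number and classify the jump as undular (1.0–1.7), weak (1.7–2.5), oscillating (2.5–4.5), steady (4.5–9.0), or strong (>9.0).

Fr₁ = 3.68; oscillating jump

q = Q/b = 1370/21.7 = 63.1 ft²/s; V₁ = q/y₁ = 30.2 ft/s. Fr₁ = V₁/√(g·y₁) = 3.68.
Fr₁ = 3.68 lies in the oscillating range.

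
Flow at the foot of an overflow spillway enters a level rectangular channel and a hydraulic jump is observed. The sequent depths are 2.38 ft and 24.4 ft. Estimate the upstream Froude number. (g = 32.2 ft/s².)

Fr₁ = 7.59

For a rectangular channel the momentum equation gives q² = ½·g·y₁·y₂·(y₁ + y₂) = ½×32.2×2.38×24.4×26.8 = 25038.
q = √25038 = 158 ft²/s.
V₁ = q/y₁ = 66.5 ft/s; Fr₁ = V₁/√(g·y₁) = 7.59.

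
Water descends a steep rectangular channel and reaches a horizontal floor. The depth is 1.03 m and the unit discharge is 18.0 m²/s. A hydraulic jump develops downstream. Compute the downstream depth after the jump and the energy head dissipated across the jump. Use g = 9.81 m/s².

y₂ = 7.51 m; ΔE = 8.79 m

V₁ = q/y₁ = 18.0/1.03 = 17.5 m/s. Fr₁ = V₁/√(g·y₁) = 17.5/√(9.81×1.03) = 5.50.
Bélanger equation: y₂/y₁ = ½[√(1 + 8Fr₁²) − 1] = ½[√242.8 − 1] = 7.29.
y₂ = 7.29 × 1.03 = 7.51 m.
V₂ = q/y₂ = 18.0/7.51 = 2.40 m/s. E₁ = y₁ + V₁²/2g = 16.6 m; E₂ = y₂ + V₂²/2g = 7.80 m. ΔE = E₁ − E₂ = 8.79 m.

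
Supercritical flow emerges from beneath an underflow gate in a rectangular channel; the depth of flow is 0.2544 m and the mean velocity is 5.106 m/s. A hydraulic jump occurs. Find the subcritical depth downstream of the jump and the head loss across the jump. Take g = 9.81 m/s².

Fr₁ = V₁/√(g·y₁) = 5.106/√(9.81×0.2544) = 3.232.
By Bélanger, y₂/y₁ = ½[√(1 + 8Fr₁²) − 1] = ½[√84.573 − 1] = 4.098.
y₂ = 4.098 × 0.2544 = 1.043 m.
Head loss: ΔE = (y₂ − y₁)³/(4y₁y₂) = (1.043 − 0.2544)³/(4×0.2544×1.043) = 0.4896/1.061 = 0.4615 m.

y₂ = 1.043 m; ΔE = 0.4615 m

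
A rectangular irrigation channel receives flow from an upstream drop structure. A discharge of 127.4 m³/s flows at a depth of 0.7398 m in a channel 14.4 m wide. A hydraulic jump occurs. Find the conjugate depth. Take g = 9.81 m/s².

q = Q/b = 127.4/14.4 = 8.847 m²/s; V₁ = q/y₁ = 11.96 m/s. Fr₁ = V₁/√(g·y₁) = 4.439.
Sequent-depth ratio: y₂/y₁ = ½[√(1 + 8Fr₁²) − 1] = ½[√158.65 − 1] = 5.798.
y₂ = 5.798 × 0.7398 = 4.289 m.

y₂ = 4.289 m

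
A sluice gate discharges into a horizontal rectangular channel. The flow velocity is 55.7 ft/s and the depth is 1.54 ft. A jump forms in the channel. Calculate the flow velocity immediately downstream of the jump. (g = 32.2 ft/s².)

Fr₁ = V₁/√(g·y₁) = 55.7/√(32.2×1.54) = 7.91.
Bélanger equation: y₂/y₁ = ½[√(1 + 8Fr₁²) − 1] = ½[√501.5 − 1] = 10.7.
y₂ = 10.7 × 1.54 = 16.5 ft.
q = V₁·y₁ = 55.7 × 1.54 = 85.8 ft²/s.
V₂ = q/y₂ = 85.8/16.5 = 5.21 ft/s.

V₂ = 5.21 ft/s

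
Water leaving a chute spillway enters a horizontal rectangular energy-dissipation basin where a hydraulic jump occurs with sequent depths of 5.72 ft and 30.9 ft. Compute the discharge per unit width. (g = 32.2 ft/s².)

q = 323 ft²/s

For a rectangular channel the momentum equation gives q² = ½·g·y₁·y₂·(y₁ + y₂) = ½×32.2×5.72×30.9×36.6 = 104207.
q = √104207 = 323 ft²/s.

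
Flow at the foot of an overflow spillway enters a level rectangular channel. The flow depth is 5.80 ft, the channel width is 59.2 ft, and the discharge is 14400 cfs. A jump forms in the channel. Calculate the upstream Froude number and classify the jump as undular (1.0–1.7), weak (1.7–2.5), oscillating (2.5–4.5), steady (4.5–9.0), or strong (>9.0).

q = Q/b = 14400/59.2 = 243 ft²/s; V₁ = q/y₁ = 41.9 ft/s. Fr₁ = V₁/√(g·y₁) = 3.07.
Fr₁ = 3.07 lies in the oscillating range.

Fr₁ = 3.07; oscillating jump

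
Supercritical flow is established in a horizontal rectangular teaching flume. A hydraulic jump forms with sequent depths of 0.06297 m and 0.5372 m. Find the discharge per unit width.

q = 0.3156 m²/s

For a rectangular channel the momentum equation gives q² = ½·g·y₁·y₂·(y₁ + y₂) = ½×9.81×0.06297×0.5372×0.6002 = 0.09958.
q = √0.09958 = 0.3156 m²/s.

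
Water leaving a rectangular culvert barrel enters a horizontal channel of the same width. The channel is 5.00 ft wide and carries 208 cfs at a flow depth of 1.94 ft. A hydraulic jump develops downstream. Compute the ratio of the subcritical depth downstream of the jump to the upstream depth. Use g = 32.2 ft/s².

y₂/y₁ = 3.37

q = Q/b = 208/5.00 = 41.6 ft²/s; V₁ = q/y₁ = 21.4 ft/s. Fr₁ = V₁/√(g·y₁) = 2.71.
Sequent-depth ratio: y₂/y₁ = ½[√(1 + 8Fr₁²) − 1] = ½[√59.89 − 1] = 3.37.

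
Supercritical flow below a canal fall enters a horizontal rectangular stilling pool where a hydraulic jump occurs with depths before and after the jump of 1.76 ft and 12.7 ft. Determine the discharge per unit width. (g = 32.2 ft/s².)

q = 72.1 ft²/s

For a rectangular channel the momentum equation gives q² = ½·g·y₁·y₂·(y₁ + y₂) = ½×32.2×1.76×12.7×14.5 = 5204.
q = √5204 = 72.1 ft²/s.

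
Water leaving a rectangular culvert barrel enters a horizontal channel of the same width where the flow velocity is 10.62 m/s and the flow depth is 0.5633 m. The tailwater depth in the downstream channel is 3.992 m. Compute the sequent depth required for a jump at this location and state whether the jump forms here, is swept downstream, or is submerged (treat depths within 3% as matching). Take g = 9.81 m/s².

Fr₁ = V₁/√(g·y₁) = 10.62/√(9.81×0.5633) = 4.518.
By Bélanger, y₂/y₁ = ½[√(1 + 8Fr₁²) − 1] = ½[√164.28 − 1] = 5.909.
y₂ = 5.909 × 0.5633 = 3.328 m.
Tailwater y_tw = 3.992 m: y_tw > y₂, so the jump is submerged.

y₂ = 3.328 m; the jump is submerged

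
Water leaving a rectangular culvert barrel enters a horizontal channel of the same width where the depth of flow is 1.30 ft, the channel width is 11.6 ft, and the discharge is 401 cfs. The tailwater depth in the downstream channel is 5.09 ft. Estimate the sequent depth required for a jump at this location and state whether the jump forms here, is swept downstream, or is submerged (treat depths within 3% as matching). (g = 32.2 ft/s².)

q = Q/b = 401/11.6 = 34.6 ft²/s; V₁ = q/y₁ = 26.6 ft/s. Fr₁ = V₁/√(g·y₁) = 4.11.
From the momentum equation for a rectangular channel, y₂/y₁ = ½[√(1 + 8Fr₁²) − 1] = ½[√136.1 − 1] = 5.33.
y₂ = 5.33 × 1.30 = 6.93 ft.
Tailwater y_tw = 5.09 ft: y_tw < y₂, so the jump is swept downstream.

y₂ = 6.93 ft; the jump is swept downstream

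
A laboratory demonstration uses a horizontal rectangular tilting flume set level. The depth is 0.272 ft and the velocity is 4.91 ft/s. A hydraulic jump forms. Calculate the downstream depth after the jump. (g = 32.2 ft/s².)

y₂ = 0.517 ft

Fr₁ = V₁/√(g·y₁) = 4.91/√(32.2×0.272) = 1.66.
From the momentum equation for a rectangular channel, y₂/y₁ = ½[√(1 + 8Fr₁²) − 1] = ½[√23.02 − 1] = 1.90.
y₂ = 1.90 × 0.272 = 0.517 ft.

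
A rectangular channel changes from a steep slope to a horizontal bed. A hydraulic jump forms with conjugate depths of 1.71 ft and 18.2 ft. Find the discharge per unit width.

q = 99.9 ft²/s

For a rectangular channel the momentum equation gives q² = ½·g·y₁·y₂·(y₁ + y₂) = ½×32.2×1.71×18.2×19.9 = 9976.
q = √9976 = 99.9 ft²/s.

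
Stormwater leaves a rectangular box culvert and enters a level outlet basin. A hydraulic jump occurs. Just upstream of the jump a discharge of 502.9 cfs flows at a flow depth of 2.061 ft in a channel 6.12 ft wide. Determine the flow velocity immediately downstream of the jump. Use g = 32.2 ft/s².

V₂ = 6.192 ft/s

q = Q/b = 502.9/6.12 = 82.17 ft²/s; V₁ = q/y₁ = 39.87 ft/s. Fr₁ = V₁/√(g·y₁) = 4.894.
Sequent-depth ratio: y₂/y₁ = ½[√(1 + 8Fr₁²) − 1] = ½[√192.63 − 1] = 6.440.
y₂ = 6.440 × 2.061 = 13.27 ft.
V₂ = q/y₂ = 82.17/13.27 = 6.192 ft/s.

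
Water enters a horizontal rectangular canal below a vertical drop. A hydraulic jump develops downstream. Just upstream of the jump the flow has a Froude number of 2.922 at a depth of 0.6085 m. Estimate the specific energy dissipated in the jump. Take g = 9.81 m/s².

Fr₁ = 2.922 (given).
Bélanger equation: y₂/y₁ = ½[√(1 + 8Fr₁²) − 1] = ½[√69.305 − 1] = 3.662.
y₂ = 3.662 × 0.6085 = 2.229 m.
V₁ = Fr₁·√(g·y₁) = 2.922×√(9.81×0.6085) = 7.139 m/s; q = V₁·y₁ = 4.344 m²/s. V₂ = q/y₂ = 4.344/2.229 = 1.949 m/s. E₁ = y₁ + V₁²/2g = 3.206 m; E₂ = y₂ + V₂²/2g = 2.422 m. ΔE = E₁ − E₂ = 0.7839 m.

ΔE = 0.7839 m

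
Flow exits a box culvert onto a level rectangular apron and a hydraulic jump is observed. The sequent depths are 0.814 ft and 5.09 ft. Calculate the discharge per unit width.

q = 19.8 ft²/s

For a rectangular channel the momentum equation gives q² = ½·g·y₁·y₂·(y₁ + y₂) = ½×32.2×0.814×5.09×5.90 = 394.
q = √394 = 19.8 ft²/s.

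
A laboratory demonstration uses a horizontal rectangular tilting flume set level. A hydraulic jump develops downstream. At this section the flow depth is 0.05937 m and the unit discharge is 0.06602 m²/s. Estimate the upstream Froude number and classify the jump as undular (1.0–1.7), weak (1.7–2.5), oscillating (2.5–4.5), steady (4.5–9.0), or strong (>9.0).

Fr₁ = 1.457; undular jump

V₁ = q/y₁ = 0.06602/0.05937 = 1.112 m/s. Fr₁ = V₁/√(g·y₁) = 1.112/√(9.81×0.05937) = 1.457.
Fr₁ = 1.457 lies in the undular range.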